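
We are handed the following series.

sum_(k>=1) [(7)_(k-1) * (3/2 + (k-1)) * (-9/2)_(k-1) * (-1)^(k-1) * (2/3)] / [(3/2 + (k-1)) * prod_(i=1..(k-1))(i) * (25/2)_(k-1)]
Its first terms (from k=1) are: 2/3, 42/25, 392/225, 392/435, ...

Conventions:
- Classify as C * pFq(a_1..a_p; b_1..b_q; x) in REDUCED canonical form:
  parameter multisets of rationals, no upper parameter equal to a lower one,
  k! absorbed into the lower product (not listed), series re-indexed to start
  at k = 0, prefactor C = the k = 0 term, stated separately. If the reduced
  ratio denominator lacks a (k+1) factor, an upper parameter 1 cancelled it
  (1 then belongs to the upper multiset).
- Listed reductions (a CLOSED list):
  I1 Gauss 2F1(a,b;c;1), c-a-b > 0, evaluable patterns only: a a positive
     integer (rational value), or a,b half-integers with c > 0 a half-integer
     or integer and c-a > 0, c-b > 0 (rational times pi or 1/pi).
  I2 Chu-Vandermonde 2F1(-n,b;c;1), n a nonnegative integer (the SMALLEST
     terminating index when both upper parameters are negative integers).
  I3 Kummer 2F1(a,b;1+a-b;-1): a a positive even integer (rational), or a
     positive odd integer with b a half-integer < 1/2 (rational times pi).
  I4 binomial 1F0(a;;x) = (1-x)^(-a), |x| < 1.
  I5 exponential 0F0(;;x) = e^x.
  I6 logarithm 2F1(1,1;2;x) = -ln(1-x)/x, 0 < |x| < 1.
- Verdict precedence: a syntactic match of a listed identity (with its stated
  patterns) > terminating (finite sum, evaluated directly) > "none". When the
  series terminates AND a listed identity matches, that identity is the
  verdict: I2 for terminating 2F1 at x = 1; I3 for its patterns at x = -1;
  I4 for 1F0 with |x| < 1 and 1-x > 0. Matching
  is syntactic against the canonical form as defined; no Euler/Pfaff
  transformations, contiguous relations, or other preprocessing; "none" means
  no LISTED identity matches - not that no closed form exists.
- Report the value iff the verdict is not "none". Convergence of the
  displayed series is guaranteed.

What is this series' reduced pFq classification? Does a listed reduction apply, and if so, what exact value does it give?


x = -1 here; the reduced form reads 2F1, upper {-9/2, 7}, lower {25/2}, C = 2/3. Verdict: this is Kummer (I3) (x = -1; c = 25/2 equals 1+a-b for upper {-9/2, 7}: listed pattern). Hence: (111546435/67108864) * pi.

Key step: with t_0 = 2/3, striking the common factor k + 3/2 reduces the term (C = 2/3, x = -1).
Term ratio: r(k) = (-1) * (k-9/2) (k+7) / [(k+25/2) (k+1)] - rational in k. x = (-1); t_0 = 2/3; negate the roots.


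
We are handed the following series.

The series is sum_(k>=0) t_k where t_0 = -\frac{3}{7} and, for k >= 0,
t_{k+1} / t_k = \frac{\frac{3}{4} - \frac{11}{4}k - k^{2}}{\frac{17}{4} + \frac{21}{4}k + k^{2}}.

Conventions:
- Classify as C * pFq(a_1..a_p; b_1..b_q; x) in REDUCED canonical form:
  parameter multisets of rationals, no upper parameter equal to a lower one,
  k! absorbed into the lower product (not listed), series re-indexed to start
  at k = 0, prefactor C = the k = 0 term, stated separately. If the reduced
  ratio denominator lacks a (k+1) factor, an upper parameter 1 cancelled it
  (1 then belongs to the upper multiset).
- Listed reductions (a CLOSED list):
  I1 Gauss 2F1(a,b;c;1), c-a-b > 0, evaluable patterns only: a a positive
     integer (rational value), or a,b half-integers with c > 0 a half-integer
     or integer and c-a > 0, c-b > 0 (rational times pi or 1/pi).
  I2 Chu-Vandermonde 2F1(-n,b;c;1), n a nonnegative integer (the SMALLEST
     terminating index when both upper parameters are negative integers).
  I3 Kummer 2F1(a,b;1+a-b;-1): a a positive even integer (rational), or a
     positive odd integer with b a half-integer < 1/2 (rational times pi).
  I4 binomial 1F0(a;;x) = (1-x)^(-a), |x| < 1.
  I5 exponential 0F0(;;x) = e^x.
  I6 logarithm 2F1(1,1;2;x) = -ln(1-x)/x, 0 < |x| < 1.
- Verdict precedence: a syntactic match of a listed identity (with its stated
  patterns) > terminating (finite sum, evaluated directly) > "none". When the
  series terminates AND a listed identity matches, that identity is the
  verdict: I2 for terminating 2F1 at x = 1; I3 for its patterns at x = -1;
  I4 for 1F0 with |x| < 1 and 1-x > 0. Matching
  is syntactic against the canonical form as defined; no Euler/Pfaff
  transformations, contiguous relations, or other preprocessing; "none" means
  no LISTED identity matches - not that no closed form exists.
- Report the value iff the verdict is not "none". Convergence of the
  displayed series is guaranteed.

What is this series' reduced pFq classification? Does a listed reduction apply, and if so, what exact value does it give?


Classification (C = -\frac{3}{7}): 2F1 with upper {-\frac{1}{4}, 3}, lower {\frac{17}{4}}, argument x = -1. Verdict: none (x = -1): each listed identity misses the multisets {-\frac{1}{4}, 3} ; {\frac{17}{4}}.

First insight: x = -1 and roots of the ratio polynomials (C = -3/7) are the negated parameters.
Ratio: r(k) = -1 * (k-\frac{1}{4}) (k+3) / [(k+\frac{17}{4}) (k+1)] ; factor over Q: parameters, x = -1, and C = -\frac{3}{7}.


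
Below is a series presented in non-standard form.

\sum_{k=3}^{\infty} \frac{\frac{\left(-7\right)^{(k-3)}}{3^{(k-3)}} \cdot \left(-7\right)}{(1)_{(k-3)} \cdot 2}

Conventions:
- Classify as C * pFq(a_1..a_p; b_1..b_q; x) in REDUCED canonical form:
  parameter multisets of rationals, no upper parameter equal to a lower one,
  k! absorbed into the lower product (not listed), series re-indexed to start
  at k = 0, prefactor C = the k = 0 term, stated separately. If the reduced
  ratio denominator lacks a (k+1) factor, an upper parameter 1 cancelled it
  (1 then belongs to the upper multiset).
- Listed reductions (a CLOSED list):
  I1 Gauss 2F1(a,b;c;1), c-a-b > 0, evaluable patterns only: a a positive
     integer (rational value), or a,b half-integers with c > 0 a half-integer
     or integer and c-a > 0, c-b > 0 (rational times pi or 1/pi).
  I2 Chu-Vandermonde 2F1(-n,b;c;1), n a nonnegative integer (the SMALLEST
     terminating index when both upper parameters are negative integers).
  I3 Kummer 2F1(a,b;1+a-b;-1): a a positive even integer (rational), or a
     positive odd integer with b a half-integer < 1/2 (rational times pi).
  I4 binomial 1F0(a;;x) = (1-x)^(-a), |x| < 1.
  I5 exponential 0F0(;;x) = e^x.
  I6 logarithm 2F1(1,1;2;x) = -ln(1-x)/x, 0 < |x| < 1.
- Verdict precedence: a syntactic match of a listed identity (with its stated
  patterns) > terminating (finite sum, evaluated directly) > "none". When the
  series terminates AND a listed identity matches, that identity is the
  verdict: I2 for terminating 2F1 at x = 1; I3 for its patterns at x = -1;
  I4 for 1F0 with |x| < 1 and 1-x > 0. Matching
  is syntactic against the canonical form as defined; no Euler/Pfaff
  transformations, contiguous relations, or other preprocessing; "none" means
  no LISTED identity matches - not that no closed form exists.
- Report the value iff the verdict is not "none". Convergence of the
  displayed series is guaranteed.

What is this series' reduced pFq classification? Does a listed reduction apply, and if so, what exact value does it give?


Classification (C = -\frac{7}{2}): 0F0 with upper {-}, lower {-}, argument x = -\frac{7}{3}. Verdict: this is exponential (I5) (the 0F0 exponential series at x = -\frac{7}{3}). Exact value: \left(-\frac{7}{2}\right) \cdot e^{-\frac{7}{3}}.

Key step: from the first term -\frac{7}{2}: the constant factors (C = -7/2, x = -7/3) combine into one prefactor.
Consecutive-term ratio: r(k) = -\frac{7}{3} * 1 / [(k+1)] - rational in k. x = -\frac{7}{3}; t_0 = -\frac{7}{2}; negate the roots.


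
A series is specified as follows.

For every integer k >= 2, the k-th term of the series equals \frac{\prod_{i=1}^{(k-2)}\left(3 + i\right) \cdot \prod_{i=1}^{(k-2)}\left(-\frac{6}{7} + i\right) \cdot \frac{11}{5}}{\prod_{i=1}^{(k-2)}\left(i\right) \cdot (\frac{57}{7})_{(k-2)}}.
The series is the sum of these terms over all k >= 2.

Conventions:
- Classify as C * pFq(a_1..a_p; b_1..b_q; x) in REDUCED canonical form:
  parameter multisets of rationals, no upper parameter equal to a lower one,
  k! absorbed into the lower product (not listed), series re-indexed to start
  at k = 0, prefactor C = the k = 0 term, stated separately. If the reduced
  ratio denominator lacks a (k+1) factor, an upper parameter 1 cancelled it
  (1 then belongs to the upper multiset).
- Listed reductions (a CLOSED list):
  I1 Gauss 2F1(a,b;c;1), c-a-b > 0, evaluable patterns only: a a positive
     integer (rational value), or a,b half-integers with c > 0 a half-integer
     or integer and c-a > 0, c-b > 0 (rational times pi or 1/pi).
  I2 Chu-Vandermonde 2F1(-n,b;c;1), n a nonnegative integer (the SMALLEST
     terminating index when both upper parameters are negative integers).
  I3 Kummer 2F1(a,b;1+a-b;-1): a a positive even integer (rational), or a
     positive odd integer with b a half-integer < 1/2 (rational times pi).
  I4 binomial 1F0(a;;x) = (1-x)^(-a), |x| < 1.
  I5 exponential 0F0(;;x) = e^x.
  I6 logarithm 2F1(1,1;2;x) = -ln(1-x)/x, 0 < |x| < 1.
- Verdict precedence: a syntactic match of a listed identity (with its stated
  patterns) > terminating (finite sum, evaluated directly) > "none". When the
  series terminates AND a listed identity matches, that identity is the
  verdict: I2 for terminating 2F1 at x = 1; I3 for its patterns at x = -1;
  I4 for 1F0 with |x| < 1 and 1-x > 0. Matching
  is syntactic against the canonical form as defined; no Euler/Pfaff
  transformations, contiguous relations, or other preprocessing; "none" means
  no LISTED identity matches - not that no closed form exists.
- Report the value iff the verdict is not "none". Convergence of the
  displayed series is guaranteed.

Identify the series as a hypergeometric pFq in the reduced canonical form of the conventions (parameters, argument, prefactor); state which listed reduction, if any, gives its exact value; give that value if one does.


Classification (C = \frac{11}{5}): 2F1 with upper {\frac{1}{7}, 4}, lower {\frac{57}{7}}, argument x = 1. Verdict: this is the Gauss summation I1 (x = 1: the Gamma ratio telescopes since c-a-b = 4 > 0 and a = 4 in Z>0). Sum: \frac{41151}{16807}.

Structural cue: t_0 being \frac{11}{5}, the running product (C = 11/5, x = 1) telescopes to a rising factorial.
Ratio: r(k) = 1 * (k+\frac{1}{7}) (k+4) / [(k+\frac{57}{7}) (k+1)] - rational in k. x = 1; t_0 = \frac{11}{5}; negate the roots.


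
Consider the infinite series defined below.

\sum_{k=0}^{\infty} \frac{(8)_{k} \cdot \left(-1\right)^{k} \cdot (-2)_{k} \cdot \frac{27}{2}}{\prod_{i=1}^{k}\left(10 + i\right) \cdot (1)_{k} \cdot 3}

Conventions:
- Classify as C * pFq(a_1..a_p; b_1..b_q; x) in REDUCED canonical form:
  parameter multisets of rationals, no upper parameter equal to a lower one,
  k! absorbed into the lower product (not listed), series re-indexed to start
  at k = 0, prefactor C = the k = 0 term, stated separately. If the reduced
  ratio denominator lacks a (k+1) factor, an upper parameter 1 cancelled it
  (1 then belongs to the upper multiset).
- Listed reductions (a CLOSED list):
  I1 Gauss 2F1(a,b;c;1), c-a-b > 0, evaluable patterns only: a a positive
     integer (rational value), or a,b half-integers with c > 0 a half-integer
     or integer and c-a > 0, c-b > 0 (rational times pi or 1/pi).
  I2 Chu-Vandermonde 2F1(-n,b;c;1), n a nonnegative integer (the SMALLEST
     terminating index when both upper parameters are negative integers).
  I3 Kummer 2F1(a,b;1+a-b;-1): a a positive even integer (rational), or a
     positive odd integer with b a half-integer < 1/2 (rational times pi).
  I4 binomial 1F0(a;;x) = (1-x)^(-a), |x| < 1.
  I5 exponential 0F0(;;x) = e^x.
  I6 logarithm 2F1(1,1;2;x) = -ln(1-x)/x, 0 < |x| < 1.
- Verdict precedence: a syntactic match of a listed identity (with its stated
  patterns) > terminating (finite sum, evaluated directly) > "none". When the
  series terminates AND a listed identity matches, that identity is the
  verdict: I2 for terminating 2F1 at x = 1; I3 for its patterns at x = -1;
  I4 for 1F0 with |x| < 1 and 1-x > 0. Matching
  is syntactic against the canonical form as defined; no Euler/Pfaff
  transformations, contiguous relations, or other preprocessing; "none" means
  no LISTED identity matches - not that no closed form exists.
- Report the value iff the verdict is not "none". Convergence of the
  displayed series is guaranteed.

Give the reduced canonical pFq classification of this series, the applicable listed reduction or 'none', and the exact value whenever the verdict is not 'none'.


x = -1 here; the reduced form reads 2F1, upper {-2, 8}, lower {11}, C = \frac{9}{2}. Verdict: the Kummer evaluation I3 fires (x = -1; c = 11 equals 1+a-b for upper {-2, 8}: listed pattern). Its exact value is \frac{27}{2}.

Structural cue: with t_0 = \frac{9}{2}, the constant factors (C = 9/2) combine into one prefactor.
Ratio: r(k) = -1 * (k-2) (k+8) / [(k+11) (k+1)] - rational in k, leading ratio -1; with t_0 = \frac{9}{2}, classification follows.


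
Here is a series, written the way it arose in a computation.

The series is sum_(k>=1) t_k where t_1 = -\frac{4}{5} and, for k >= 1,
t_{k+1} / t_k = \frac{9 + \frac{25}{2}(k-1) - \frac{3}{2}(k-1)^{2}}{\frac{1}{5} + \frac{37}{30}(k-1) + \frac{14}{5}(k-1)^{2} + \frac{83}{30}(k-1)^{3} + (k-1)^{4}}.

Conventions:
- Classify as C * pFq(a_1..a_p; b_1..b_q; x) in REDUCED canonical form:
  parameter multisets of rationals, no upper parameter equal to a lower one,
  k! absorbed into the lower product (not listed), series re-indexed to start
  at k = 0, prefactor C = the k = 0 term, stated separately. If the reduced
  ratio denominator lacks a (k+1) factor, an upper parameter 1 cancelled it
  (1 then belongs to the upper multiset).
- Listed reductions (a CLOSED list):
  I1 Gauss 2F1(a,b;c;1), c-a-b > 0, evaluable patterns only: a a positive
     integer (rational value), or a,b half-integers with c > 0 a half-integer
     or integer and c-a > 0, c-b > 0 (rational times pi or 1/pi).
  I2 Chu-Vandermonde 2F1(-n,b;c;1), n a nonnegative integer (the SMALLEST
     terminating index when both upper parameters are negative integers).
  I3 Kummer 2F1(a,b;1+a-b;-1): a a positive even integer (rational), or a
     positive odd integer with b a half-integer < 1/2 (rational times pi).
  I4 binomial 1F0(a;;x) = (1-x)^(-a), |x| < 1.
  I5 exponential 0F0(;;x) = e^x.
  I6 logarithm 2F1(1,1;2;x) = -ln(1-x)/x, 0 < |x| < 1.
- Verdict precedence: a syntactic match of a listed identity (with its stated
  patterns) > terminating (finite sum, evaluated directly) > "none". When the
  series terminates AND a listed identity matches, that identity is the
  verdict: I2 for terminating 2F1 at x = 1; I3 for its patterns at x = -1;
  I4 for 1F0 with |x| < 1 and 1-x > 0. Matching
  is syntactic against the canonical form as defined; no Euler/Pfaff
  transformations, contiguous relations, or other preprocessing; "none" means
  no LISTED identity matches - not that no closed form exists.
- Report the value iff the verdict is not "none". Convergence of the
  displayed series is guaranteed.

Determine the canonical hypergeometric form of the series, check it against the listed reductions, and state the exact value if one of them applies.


Classification (C = -\frac{4}{5}): 1F2 with upper {-9}, lower {\frac{1}{2}, \frac{3}{5}}, argument x = -\frac{3}{2}. Verdict: terminating - no listed pattern fits, but -9 in the upper list cuts the series at k = 9; direct evaluation. Hence: -\frac{4726089383705593}{25606897075760}.

The tell: from the first term -\frac{4}{5}: factor the ratio over Q (C = -4/5): negated roots = parameters.
Step ratio: r(k) = -\frac{3}{2} * (k-9) / [(k+\frac{1}{2}) (k+\frac{3}{5}) (k+1)] - rational; roots negated = parameters, x = -\frac{3}{2}, C = -\frac{4}{5}.


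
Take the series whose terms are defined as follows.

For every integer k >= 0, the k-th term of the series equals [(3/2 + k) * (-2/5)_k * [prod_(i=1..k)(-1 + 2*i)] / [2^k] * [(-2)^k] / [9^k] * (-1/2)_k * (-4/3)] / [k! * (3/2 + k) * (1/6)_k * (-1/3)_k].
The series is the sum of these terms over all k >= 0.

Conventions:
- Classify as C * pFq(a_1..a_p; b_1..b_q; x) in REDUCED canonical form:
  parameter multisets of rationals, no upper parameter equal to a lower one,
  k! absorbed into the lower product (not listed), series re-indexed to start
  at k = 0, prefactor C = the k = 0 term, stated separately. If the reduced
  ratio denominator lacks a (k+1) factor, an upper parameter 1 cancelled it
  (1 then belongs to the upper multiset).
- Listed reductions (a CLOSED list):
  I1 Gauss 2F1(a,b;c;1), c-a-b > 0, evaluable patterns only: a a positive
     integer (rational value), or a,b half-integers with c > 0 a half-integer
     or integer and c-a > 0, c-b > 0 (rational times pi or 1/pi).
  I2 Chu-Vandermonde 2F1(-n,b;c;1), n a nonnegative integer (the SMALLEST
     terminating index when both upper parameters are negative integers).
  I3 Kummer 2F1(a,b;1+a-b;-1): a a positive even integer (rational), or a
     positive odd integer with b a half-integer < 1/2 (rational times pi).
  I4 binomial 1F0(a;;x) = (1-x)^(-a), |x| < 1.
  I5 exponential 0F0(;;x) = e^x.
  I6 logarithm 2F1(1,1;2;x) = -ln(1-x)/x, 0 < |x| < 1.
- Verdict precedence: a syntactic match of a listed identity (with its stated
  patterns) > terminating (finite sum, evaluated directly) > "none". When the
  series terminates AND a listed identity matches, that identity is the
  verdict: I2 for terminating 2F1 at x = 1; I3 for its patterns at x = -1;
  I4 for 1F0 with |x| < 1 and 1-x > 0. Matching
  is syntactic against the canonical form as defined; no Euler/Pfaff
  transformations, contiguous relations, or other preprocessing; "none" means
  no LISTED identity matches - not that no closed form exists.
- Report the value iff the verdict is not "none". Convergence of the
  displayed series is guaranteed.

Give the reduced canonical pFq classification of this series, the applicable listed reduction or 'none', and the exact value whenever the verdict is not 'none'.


Reduced: x = -2/9, 3F2, upper = {-1/2, -2/5, 1/2}, lower = {-1/3, 1/6}, C = -4/3. Verdict: no listed reduction: x = -2/9 and upper {-1/2, -2/5, 1/2} fail every I1-I6 pattern.

The tell: from the first term -4/3: the two geometric factors (C = -4/3) combine into one argument.
Step ratio: r(k) = (-2/9) * (k-1/2) (k-2/5) (k+1/2) / [(k-1/3) (k+1/6) (k+1)] - rational in k. x = (-2/9); t_0 = -4/3; negate the roots.


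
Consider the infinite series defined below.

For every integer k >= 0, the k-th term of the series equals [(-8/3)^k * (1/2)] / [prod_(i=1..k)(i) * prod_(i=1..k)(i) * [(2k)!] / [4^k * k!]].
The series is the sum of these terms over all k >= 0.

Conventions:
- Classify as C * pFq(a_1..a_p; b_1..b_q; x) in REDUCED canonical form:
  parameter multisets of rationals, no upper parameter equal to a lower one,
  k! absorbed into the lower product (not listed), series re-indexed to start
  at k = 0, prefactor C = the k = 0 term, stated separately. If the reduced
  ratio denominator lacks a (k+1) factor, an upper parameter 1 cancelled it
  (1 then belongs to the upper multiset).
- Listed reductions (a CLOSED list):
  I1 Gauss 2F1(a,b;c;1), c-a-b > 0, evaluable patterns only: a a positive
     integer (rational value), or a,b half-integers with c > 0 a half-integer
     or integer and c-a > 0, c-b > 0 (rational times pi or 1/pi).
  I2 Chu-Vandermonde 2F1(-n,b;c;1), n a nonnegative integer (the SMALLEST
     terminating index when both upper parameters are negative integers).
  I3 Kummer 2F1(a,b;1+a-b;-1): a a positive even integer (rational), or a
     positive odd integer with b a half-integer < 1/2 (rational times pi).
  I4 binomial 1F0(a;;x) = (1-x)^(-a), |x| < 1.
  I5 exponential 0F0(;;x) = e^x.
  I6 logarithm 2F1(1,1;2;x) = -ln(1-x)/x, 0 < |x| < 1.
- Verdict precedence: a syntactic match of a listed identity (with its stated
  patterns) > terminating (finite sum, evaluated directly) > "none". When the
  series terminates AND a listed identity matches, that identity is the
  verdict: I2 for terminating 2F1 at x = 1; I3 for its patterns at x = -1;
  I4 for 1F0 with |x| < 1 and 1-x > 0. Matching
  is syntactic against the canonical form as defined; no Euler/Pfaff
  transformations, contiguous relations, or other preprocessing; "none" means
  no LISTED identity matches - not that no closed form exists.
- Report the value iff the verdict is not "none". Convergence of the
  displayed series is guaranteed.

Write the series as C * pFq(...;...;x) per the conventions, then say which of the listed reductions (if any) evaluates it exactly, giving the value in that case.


Prefactor 1/2, argument -8/3: 0F2 with upper {-} over lower {1/2, 1}. Verdict: none - at argument -8/3 the multisets {-} ; {1/2, 1} match no listed identity.

Key observation: t_0 = 1/2 here, and the lower running product (C = 1/2) is a rising factorial.
Adjacent-term ratio: r(k) = (-8/3) * 1 / [(k+1/2) (k+1) (k+1)] - rational in k. x = (-8/3); t_0 = 1/2; negate the roots.


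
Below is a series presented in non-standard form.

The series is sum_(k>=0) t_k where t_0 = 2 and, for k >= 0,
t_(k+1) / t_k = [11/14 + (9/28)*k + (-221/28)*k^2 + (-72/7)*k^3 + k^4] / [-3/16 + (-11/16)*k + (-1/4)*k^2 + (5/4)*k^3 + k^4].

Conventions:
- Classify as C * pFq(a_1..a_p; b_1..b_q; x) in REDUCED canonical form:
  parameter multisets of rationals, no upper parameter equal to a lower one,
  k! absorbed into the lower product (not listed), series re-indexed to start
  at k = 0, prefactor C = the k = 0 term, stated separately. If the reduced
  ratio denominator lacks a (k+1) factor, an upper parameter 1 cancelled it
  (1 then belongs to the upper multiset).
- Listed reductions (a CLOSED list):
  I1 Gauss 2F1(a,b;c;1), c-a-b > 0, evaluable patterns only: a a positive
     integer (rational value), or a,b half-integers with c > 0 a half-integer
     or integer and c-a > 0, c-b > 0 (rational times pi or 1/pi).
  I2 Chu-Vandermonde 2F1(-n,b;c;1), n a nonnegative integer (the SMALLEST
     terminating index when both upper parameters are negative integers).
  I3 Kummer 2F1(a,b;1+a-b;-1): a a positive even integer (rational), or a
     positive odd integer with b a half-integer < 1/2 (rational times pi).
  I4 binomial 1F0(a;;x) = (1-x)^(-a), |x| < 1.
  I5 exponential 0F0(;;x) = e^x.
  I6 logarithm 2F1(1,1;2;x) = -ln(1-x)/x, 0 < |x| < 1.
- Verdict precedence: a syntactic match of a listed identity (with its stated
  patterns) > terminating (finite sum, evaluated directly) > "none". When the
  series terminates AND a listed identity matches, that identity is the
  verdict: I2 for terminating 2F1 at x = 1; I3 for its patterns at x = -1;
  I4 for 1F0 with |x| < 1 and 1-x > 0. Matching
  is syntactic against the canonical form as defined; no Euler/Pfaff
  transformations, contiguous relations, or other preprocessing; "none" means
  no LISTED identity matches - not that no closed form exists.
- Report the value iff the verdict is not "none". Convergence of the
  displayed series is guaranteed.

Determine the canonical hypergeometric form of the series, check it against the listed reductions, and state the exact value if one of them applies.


Classification (C = 2): 2F1 with upper {-11, -2/7}, lower {-3/4}, argument x = 1. Verdict (x = 1): the Chu-Vandermonde identity I2 applies (terminating 2F1 at x = 1 with n = 11, b = -2/7, c = -3/4). Sum: 6581462523450202/1262394599167205.

Structural cue: x = 1 and the expanded ratio factors over Q; C = 2, x = 1, roots give parameters.
Adjacent-term ratio: r(k) = 1 * (k-11) (k-2/7) / [(k-3/4) (k+1)] - poly over poly, x = 1 from leading terms; C = 2 at k = 0.


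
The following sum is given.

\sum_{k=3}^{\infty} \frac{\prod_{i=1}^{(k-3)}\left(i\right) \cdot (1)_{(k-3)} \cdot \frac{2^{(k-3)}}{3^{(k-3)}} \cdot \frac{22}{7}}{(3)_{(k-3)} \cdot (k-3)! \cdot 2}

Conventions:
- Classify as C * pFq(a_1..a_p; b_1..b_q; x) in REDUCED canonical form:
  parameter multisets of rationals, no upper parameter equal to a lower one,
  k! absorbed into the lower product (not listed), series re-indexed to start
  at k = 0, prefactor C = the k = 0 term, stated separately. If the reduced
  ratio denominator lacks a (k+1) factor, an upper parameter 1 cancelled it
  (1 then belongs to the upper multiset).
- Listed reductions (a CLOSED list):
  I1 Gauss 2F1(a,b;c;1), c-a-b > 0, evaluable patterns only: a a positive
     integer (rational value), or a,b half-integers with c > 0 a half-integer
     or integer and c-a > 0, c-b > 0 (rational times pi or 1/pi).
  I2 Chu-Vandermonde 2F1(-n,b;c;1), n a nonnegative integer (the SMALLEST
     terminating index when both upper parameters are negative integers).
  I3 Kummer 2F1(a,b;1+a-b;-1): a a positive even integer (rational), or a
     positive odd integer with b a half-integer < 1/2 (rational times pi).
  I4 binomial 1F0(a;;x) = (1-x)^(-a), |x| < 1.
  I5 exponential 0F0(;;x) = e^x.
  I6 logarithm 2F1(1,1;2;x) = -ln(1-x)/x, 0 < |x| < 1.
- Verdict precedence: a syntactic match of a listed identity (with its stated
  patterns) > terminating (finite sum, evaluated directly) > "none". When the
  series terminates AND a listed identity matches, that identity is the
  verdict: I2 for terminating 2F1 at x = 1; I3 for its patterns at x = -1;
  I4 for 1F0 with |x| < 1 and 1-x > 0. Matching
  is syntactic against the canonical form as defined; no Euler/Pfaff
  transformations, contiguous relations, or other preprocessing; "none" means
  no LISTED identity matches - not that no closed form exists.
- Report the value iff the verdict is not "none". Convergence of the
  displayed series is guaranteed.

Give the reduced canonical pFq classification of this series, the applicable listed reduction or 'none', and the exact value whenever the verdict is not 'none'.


x = \frac{2}{3} here; the reduced form reads 2F1, upper {1, 1}, lower {3}, C = \frac{11}{7}. Verdict: none. Every listed pattern misses the 2F1 form at \frac{2}{3}, upper {1, 1}.

First insight: t_0 being \frac{11}{7}, the constant factors (prefactor 11/7) combine into one prefactor.
Consecutive-term ratio: r(k) = \frac{2}{3} * (k+1) (k+1) / [(k+3) (k+1)] ; factor over Q: parameters, x = \frac{2}{3}, and C = \frac{11}{7}.


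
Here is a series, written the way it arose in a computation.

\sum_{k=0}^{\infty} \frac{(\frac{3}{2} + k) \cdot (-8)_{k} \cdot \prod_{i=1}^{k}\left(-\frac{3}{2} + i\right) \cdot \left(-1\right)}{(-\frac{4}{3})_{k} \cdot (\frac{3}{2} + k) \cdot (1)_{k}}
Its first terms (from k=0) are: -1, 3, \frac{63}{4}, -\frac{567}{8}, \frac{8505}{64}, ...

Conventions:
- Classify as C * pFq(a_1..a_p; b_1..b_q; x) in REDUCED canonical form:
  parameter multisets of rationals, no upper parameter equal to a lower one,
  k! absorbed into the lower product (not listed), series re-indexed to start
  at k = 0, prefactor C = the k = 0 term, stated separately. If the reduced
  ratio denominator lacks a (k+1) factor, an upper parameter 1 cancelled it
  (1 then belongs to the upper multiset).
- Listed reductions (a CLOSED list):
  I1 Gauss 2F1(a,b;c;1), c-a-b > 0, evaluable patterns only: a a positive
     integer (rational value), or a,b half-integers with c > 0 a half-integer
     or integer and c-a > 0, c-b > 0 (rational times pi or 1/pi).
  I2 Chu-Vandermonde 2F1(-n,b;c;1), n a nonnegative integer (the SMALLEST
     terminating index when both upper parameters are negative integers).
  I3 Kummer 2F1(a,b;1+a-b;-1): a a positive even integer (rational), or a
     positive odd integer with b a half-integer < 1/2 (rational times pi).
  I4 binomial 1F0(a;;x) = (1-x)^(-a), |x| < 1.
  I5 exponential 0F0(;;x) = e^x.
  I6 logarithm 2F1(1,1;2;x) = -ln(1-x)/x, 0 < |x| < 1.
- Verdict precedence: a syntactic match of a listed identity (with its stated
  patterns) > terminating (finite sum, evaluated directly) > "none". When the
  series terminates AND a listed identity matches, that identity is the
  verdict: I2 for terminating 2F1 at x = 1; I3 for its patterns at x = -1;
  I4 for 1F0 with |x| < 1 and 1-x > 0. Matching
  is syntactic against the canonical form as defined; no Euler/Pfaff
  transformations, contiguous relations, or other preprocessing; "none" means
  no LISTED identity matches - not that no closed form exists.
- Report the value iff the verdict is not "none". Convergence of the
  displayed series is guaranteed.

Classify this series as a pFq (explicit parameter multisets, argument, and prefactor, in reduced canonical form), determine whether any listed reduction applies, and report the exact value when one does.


With C = -1: the canonical form is 2F1(-8, -\frac{1}{2}; -\frac{4}{3}; 1). Verdict: this is Vandermonde's identity (I2) (terminating 2F1 at x = 1 with n = 8, b = -1/2, c = -\frac{4}{3}). Exact value: \frac{7082725}{6127616}.

Structural cue: x = 1 and the running product (prefactor -1) telescopes to a rising factorial.
Consecutive-term ratio: r(k) = 1 * (k-8) (k-\frac{1}{2}) / [(k-\frac{4}{3}) (k+1)] - rational in k, leading ratio 1; with t_0 = -1, classification follows.


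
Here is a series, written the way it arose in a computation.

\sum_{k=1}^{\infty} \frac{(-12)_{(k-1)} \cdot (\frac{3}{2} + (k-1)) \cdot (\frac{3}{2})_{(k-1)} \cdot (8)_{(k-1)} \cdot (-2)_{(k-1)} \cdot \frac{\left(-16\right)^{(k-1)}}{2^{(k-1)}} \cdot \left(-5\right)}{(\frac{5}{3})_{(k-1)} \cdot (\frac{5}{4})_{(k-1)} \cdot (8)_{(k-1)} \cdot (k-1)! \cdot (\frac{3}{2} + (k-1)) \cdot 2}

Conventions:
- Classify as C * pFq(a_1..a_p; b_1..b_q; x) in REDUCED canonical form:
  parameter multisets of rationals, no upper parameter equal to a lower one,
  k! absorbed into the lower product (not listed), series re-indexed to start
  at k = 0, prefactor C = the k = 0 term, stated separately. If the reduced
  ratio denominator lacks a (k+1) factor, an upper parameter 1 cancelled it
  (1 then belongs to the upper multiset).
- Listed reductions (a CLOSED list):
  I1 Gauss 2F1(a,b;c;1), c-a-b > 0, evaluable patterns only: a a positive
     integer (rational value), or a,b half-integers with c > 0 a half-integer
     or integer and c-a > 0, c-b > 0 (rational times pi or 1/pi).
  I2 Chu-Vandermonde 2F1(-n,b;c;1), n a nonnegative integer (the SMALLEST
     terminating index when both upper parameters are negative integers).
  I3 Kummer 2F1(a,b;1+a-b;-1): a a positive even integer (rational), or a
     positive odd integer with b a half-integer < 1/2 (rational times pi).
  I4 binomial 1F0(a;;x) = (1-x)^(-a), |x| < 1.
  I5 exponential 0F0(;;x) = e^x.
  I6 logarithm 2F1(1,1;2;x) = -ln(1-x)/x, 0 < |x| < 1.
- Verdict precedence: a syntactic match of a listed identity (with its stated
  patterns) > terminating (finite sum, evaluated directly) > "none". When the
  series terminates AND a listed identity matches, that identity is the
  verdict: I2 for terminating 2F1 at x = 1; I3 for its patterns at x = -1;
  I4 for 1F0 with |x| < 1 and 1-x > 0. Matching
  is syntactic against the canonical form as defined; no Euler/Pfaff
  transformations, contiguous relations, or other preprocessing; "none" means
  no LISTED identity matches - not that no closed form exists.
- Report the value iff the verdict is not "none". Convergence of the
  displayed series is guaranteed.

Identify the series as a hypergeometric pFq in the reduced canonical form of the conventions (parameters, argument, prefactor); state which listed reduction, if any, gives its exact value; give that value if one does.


The tell: from the first term -\frac{5}{2}: the two k-th powers (C = -5/2, x = -8) combine into one argument.
Adjacent-term ratio: r(k) = -8 * (k-12) (k-2) (k+\frac{3}{2}) / [(k+\frac{5}{4}) (k+\frac{5}{3}) (k+1)] - rational; roots negated = parameters, x = -8, C = -\frac{5}{2}.

At argument -8: a 3F2 with upper {-12, -2, \frac{3}{2}}, lower {\frac{5}{4}, \frac{5}{3}}, scaled by C = -\frac{5}{2}. Verdict: terminating - upper parameter -2 makes this a finite sum (last index 2), evaluated exactly. Exact value: -\frac{59929}{10}.


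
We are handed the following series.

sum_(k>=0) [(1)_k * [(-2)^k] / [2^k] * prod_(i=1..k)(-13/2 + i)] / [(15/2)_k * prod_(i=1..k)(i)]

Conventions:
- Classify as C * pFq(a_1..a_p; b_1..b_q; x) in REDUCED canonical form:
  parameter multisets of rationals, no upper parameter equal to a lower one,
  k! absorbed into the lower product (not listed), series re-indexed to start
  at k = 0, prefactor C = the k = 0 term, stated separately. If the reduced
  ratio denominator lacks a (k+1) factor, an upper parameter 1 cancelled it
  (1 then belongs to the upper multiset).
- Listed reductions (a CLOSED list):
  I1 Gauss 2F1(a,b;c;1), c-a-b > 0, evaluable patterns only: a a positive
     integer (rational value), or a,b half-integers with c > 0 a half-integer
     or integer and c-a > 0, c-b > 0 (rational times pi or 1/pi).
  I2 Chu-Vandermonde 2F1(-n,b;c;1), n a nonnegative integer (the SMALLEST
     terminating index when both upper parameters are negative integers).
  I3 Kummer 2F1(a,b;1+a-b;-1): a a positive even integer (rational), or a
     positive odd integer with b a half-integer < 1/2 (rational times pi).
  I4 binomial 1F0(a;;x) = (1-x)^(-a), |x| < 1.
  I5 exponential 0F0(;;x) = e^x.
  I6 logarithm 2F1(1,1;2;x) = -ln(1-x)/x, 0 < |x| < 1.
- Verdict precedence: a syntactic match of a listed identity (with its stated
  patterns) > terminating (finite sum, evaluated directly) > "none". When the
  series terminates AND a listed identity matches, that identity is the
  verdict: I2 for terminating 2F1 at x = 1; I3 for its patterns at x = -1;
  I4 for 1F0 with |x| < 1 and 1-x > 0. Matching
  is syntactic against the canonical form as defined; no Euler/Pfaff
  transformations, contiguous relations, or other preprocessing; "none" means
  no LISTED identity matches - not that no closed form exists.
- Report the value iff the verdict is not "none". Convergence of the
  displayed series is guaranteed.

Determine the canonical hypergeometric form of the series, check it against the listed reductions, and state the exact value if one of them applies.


First insight: x = (-1) and the two k-th powers (C = 1) combine into one argument.
Ratio: r(k) = (-1) * (k-11/2) (k+1) / [(k+15/2) (k+1)] ; factor over Q: parameters, x = (-1), and C = 1.

Reduced: x = -1, 2F1, upper = {-11/2, 1}, lower = {15/2}, C = 1. Verdict: Kummer's theorem (I3) fires (x = -1; c = 15/2 equals 1+a-b for upper {-11/2, 1}: listed pattern). Exact value: (3003/4096) * pi.


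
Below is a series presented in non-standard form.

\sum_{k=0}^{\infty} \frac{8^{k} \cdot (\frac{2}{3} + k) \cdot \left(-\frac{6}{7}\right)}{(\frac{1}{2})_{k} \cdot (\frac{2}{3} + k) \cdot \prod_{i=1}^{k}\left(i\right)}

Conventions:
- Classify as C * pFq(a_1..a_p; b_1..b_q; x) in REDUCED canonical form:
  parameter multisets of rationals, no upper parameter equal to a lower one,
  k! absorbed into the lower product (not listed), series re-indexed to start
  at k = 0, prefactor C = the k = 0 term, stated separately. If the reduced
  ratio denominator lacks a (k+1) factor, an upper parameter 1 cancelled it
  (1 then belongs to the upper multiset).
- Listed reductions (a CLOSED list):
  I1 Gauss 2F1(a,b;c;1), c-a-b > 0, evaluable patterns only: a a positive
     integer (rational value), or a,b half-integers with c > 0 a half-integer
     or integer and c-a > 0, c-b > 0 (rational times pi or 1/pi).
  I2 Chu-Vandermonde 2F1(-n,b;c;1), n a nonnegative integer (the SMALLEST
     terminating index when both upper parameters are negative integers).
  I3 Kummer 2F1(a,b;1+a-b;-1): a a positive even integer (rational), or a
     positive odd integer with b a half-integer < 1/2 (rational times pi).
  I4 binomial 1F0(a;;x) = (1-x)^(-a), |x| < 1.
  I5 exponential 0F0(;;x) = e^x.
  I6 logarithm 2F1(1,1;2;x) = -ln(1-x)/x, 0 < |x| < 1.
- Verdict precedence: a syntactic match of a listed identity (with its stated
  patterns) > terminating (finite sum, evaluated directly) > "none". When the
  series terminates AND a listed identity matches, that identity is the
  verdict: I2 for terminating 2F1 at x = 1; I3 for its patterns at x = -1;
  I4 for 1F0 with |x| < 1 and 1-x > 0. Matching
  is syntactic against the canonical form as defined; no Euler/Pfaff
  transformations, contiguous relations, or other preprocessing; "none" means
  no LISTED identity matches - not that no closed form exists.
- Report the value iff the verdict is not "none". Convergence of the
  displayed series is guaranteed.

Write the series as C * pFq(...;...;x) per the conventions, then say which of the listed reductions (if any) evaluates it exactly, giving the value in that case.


Classification (C = -\frac{6}{7}): 0F1 with upper {-}, lower {\frac{1}{2}}, argument x = 8. Verdict: no listed reduction: x = 8 and upper {-} fail every I1-I6 pattern.

The tell: from the first term -\frac{6}{7}: the product of the first k integers (C = -6/7, x = 8) is k!.
Term ratio: r(k) = 8 * 1 / [(k+\frac{1}{2}) (k+1)] - rational in k. x = 8; t_0 = -\frac{6}{7}; negate the roots.


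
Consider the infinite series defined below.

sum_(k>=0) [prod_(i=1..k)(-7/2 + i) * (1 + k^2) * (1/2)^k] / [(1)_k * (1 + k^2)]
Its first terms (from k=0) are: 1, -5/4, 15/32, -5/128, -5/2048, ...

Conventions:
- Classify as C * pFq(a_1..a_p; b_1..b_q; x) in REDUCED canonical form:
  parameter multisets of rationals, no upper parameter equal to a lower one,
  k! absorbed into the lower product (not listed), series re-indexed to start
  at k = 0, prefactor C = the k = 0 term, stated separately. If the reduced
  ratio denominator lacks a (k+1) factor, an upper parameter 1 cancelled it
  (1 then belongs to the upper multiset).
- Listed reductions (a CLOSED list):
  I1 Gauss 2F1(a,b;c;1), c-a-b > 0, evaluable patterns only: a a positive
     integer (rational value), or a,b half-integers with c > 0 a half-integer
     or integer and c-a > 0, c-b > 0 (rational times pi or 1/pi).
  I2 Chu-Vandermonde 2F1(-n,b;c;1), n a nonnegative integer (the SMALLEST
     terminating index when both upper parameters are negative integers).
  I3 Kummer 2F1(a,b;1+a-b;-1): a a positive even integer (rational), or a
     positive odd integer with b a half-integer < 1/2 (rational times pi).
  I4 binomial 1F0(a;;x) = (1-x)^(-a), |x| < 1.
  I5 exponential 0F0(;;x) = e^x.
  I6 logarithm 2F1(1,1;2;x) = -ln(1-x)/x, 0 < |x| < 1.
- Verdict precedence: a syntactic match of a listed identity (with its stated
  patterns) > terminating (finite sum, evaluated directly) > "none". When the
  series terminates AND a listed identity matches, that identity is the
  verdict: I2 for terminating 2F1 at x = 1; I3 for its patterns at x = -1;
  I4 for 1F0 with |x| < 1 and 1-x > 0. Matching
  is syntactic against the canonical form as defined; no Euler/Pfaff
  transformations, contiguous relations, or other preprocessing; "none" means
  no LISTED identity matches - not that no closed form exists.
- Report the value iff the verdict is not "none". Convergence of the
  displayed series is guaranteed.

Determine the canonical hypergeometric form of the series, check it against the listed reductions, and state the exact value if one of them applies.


First insight: x = (1/2) and (1)_k (C = 1, x = 1/2) is k! itself.
Adjacent-term ratio: r(k) = (1/2) * (k-5/2) / [(k+1)] ; factor over Q: parameters, x = (1/2), and C = 1.

With C = 1: the canonical form is 1F0(-5/2; -; 1/2). Verdict: binomial (I4) applies (the 1F0 binomial series: exponent 5/2, x = 1/2). Value: (1/2)^(5/2).


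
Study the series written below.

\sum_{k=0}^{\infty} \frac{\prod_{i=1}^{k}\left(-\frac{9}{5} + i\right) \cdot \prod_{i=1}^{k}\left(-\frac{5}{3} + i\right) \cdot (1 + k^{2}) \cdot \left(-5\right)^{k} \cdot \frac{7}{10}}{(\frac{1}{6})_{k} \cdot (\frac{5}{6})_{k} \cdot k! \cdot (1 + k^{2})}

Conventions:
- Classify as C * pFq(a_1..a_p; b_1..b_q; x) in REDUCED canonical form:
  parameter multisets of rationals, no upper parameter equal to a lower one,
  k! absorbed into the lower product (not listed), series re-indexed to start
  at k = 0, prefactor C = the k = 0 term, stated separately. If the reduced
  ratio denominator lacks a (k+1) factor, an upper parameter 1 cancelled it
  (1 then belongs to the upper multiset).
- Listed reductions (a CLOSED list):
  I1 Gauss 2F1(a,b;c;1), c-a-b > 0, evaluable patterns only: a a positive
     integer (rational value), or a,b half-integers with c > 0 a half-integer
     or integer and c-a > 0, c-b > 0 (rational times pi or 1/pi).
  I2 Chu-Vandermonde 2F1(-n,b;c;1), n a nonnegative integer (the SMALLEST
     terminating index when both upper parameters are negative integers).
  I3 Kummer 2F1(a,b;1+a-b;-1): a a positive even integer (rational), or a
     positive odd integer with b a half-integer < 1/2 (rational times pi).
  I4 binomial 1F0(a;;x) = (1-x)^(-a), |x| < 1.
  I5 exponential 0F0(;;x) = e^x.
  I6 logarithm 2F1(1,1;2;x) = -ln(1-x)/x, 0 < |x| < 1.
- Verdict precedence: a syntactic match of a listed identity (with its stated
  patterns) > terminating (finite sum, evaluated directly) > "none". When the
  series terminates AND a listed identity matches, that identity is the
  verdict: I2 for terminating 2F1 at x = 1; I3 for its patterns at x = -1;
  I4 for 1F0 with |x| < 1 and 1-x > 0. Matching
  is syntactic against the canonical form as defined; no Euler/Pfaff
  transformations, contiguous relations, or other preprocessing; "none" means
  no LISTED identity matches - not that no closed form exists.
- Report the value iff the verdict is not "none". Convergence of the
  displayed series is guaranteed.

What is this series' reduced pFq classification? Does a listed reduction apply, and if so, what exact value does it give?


At argument -5: a 2F2 with upper {-\frac{4}{5}, -\frac{2}{3}}, lower {\frac{1}{6}, \frac{5}{6}}, scaled by C = \frac{7}{10}. Verdict: none - this 2F2 at x = -5 matches no listed pattern, and upper {-\frac{4}{5}, -\frac{2}{3}} holds no stopper.

First insight: t_0 being \frac{7}{10}, the running product (prefactor 7/10) telescopes to a rising factorial.
Consecutive-term ratio: r(k) = -5 * (k-\frac{4}{5}) (k-\frac{2}{3}) / [(k+\frac{1}{6}) (k+\frac{5}{6}) (k+1)] - rational in k, leading ratio -5; with t_0 = \frac{7}{10}, classification follows.
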